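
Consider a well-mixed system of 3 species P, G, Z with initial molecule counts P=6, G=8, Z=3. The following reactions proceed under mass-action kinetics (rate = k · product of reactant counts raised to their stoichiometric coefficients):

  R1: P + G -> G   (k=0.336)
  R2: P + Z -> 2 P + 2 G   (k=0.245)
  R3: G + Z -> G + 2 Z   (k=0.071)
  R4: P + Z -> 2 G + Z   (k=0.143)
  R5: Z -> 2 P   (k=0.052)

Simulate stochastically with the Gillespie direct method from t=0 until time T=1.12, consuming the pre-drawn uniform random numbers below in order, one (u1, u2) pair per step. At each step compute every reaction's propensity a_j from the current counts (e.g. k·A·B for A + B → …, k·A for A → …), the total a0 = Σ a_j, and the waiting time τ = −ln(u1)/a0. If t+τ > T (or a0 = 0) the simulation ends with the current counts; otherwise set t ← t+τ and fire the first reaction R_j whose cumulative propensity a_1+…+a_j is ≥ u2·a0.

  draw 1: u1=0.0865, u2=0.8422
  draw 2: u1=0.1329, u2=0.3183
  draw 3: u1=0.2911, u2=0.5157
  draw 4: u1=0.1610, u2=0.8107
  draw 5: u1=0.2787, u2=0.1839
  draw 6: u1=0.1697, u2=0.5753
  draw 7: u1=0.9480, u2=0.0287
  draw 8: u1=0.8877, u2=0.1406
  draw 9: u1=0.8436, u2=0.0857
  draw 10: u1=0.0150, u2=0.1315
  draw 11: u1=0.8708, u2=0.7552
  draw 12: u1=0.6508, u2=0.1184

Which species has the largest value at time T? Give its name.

Dominant species at T: G

t=0.000: P=6 G=8 Z=3
Draw 1: a1=16.128, a2=4.410, a3=1.704, a4=2.574, a5=0.156, a0=24.972; τ=−ln(0.0865)/24.972=0.098 → t=0.098; u2·a0=0.8422·24.972=21.031; a1+a2=20.538 < 21.031 ≤ a1+…+a3=22.242 → R3 fires; P=6 G=8 Z=4
Draw 2: a1=16.128, a2=5.880, a3=2.272, a4=3.432, a5=0.208, a0=27.920; τ=−ln(0.1329)/27.920=0.072 → t=0.170; u2·a0=0.3183·27.920=8.887 ≤ a1=16.128 → R1 fires; P=5 G=8 Z=4
Draw 3: a1=13.440, a2=4.900, a3=2.272, a4=2.860, a5=0.208, a0=23.680; τ=−ln(0.2911)/23.680=0.052 → t=0.222; u2·a0=0.5157·23.680=12.212 ≤ a1=13.440 → R1 fires; P=4 G=8 Z=4
Draw 4: a1=10.752, a2=3.920, a3=2.272, a4=2.288, a5=0.208, a0=19.440; τ=−ln(0.1610)/19.440=0.094 → t=0.316; u2·a0=0.8107·19.440=15.760; a1+a2=14.672 < 15.760 ≤ a1+…+a3=16.944 → R3 fires; P=4 G=8 Z=5
Draw 5: a1=10.752, a2=4.900, a3=2.840, a4=2.860, a5=0.260, a0=21.612; τ=−ln(0.2787)/21.612=0.059 → t=0.375; u2·a0=0.1839·21.612=3.974 ≤ a1=10.752 → R1 fires; P=3 G=8 Z=5
Draw 6: a1=8.064, a2=3.675, a3=2.840, a4=2.145, a5=0.260, a0=16.984; τ=−ln(0.1697)/16.984=0.104 → t=0.480; u2·a0=0.5753·16.984=9.771; a1=8.064 < 9.771 ≤ a1+a2=11.739 → R2 fires; P=4 G=10 Z=4
Draw 7: a1=13.440, a2=3.920, a3=2.840, a4=2.288, a5=0.208, a0=22.696; τ=−ln(0.9480)/22.696=0.002 → t=0.482; u2·a0=0.0287·22.696=0.651 ≤ a1=13.440 → R1 fires; P=3 G=10 Z=4
Draw 8: a1=10.080, a2=2.940, a3=2.840, a4=1.716, a5=0.208, a0=17.784; τ=−ln(0.8877)/17.784=0.007 → t=0.489; u2·a0=0.1406·17.784=2.500 ≤ a1=10.080 → R1 fires; P=2 G=10 Z=4
Draw 9: a1=6.720, a2=1.960, a3=2.840, a4=1.144, a5=0.208, a0=12.872; τ=−ln(0.8436)/12.872=0.013 → t=0.502; u2·a0=0.0857·12.872=1.103 ≤ a1=6.720 → R1 fires; P=1 G=10 Z=4
Draw 10: a1=3.360, a2=0.980, a3=2.840, a4=0.572, a5=0.208, a0=7.960; τ=−ln(0.0150)/7.960=0.528 → t=1.030; u2·a0=0.1315·7.960=1.047 ≤ a1=3.360 → R1 fires; P=0 G=10 Z=4
Draw 11: a1=0.000, a2=0.000, a3=2.840, a4=0.000, a5=0.208, a0=3.048; τ=−ln(0.8708)/3.048=0.045 → t=1.075; u2·a0=0.7552·3.048=2.302; a1+a2=0.000 < 2.302 ≤ a1+…+a3=2.840 → R3 fires; P=0 G=10 Z=5
Draw 12: a1=0.000, a2=0.000, a3=3.550, a4=0.000, a5=0.260, a0=3.810; τ=−ln(0.6508)/3.810=0.113 → t=1.188 > T=1.12: stop.
At T=1.12: P=0 G=10 Z=5; the largest is G.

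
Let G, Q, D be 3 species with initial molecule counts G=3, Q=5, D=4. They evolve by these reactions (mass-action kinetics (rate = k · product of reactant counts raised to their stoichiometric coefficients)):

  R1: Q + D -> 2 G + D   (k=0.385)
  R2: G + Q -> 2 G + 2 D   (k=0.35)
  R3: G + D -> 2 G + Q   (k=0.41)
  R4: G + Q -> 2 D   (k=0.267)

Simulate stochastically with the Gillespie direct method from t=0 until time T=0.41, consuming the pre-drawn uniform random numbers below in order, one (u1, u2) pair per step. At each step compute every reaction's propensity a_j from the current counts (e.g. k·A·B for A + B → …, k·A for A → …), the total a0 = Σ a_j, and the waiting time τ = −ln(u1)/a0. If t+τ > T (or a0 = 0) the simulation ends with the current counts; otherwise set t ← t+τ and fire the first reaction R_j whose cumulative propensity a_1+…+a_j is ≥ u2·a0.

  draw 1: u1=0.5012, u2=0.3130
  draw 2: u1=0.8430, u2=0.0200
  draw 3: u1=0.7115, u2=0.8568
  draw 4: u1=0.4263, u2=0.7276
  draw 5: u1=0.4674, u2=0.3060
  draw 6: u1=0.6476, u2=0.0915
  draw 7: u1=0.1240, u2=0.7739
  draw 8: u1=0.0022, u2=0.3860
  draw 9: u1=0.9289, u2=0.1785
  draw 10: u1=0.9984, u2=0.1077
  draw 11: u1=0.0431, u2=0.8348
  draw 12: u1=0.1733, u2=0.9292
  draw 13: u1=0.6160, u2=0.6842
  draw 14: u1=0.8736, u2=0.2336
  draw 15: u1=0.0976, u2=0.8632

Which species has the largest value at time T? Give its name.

t=0.000: G=3 Q=5 D=4
Draw 1: a1=7.700, a2=5.250, a3=4.920, a4=4.005, a0=21.875; τ=−ln(0.5012)/21.875=0.032 → t=0.032; u2·a0=0.3130·21.875=6.847 ≤ a1=7.700 → R1 fires; G=5 Q=4 D=4
Draw 2: a1=6.160, a2=7.000, a3=8.200, a4=5.340, a0=26.700; τ=−ln(0.8430)/26.700=0.006 → t=0.038; u2·a0=0.0200·26.700=0.534 ≤ a1=6.160 → R1 fires; G=7 Q=3 D=4
Draw 3: a1=4.620, a2=7.350, a3=11.480, a4=5.607, a0=29.057; τ=−ln(0.7115)/29.057=0.012 → t=0.050; u2·a0=0.8568·29.057=24.896; a1+…+a3=23.450 < 24.896 ≤ a1+…+a4=29.057 → R4 fires; G=6 Q=2 D=6
Draw 4: a1=4.620, a2=4.200, a3=14.760, a4=3.204, a0=26.784; τ=−ln(0.4263)/26.784=0.032 → t=0.082; u2·a0=0.7276·26.784=19.488; a1+a2=8.820 < 19.488 ≤ a1+…+a3=23.580 → R3 fires; G=7 Q=3 D=5
Draw 5: a1=5.775, a2=7.350, a3=14.350, a4=5.607, a0=33.082; τ=−ln(0.4674)/33.082=0.023 → t=0.105; u2·a0=0.3060·33.082=10.123; a1=5.775 < 10.123 ≤ a1+a2=13.125 → R2 fires; G=8 Q=2 D=7
Draw 6: a1=5.390, a2=5.600, a3=22.960, a4=4.272, a0=38.222; τ=−ln(0.6476)/38.222=0.011 → t=0.116; u2·a0=0.0915·38.222=3.497 ≤ a1=5.390 → R1 fires; G=10 Q=1 D=7
Draw 7: a1=2.695, a2=3.500, a3=28.700, a4=2.670, a0=37.565; τ=−ln(0.1240)/37.565=0.056 → t=0.171; u2·a0=0.7739·37.565=29.072; a1+a2=6.195 < 29.072 ≤ a1+…+a3=34.895 → R3 fires; G=11 Q=2 D=6
Draw 8: a1=4.620, a2=7.700, a3=27.060, a4=5.874, a0=45.254; τ=−ln(0.0022)/45.254=0.135 → t=0.307; u2·a0=0.3860·45.254=17.468; a1+a2=12.320 < 17.468 ≤ a1+…+a3=39.380 → R3 fires; G=12 Q=3 D=5
Draw 9: a1=5.775, a2=12.600, a3=24.600, a4=9.612, a0=52.587; τ=−ln(0.9289)/52.587=0.001 → t=0.308; u2·a0=0.1785·52.587=9.387; a1=5.775 < 9.387 ≤ a1+a2=18.375 → R2 fires; G=13 Q=2 D=7
Draw 10: a1=5.390, a2=9.100, a3=37.310, a4=6.942, a0=58.742; τ=−ln(0.9984)/58.742=0.000 → t=0.308; u2·a0=0.1077·58.742=6.327; a1=5.390 < 6.327 ≤ a1+a2=14.490 → R2 fires; G=14 Q=1 D=9
Draw 11: a1=3.465, a2=4.900, a3=51.660, a4=3.738, a0=63.763; τ=−ln(0.0431)/63.763=0.049 → t=0.357; u2·a0=0.8348·63.763=53.229; a1+a2=8.365 < 53.229 ≤ a1+…+a3=60.025 → R3 fires; G=15 Q=2 D=8
Draw 12: a1=6.160, a2=10.500, a3=49.200, a4=8.010, a0=73.870; τ=−ln(0.1733)/73.870=0.024 → t=0.381; u2·a0=0.9292·73.870=68.640; a1+…+a3=65.860 < 68.640 ≤ a1+…+a4=73.870 → R4 fires; G=14 Q=1 D=10
Draw 13: a1=3.850, a2=4.900, a3=57.400, a4=3.738, a0=69.888; τ=−ln(0.6160)/69.888=0.007 → t=0.388; u2·a0=0.6842·69.888=47.817; a1+a2=8.750 < 47.817 ≤ a1+…+a3=66.150 → R3 fires; G=15 Q=2 D=9
Draw 14: a1=6.930, a2=10.500, a3=55.350, a4=8.010, a0=80.790; τ=−ln(0.8736)/80.790=0.002 → t=0.390; u2·a0=0.2336·80.790=18.873; a1+a2=17.430 < 18.873 ≤ a1+…+a3=72.780 → R3 fires; G=16 Q=3 D=8
Draw 15: a1=9.240, a2=16.800, a3=52.480, a4=12.816, a0=91.336; τ=−ln(0.0976)/91.336=0.025 → t=0.415 > T=0.41: stop.
At T=0.41: G=16 Q=3 D=8; the largest is G.

Dominant species at T: G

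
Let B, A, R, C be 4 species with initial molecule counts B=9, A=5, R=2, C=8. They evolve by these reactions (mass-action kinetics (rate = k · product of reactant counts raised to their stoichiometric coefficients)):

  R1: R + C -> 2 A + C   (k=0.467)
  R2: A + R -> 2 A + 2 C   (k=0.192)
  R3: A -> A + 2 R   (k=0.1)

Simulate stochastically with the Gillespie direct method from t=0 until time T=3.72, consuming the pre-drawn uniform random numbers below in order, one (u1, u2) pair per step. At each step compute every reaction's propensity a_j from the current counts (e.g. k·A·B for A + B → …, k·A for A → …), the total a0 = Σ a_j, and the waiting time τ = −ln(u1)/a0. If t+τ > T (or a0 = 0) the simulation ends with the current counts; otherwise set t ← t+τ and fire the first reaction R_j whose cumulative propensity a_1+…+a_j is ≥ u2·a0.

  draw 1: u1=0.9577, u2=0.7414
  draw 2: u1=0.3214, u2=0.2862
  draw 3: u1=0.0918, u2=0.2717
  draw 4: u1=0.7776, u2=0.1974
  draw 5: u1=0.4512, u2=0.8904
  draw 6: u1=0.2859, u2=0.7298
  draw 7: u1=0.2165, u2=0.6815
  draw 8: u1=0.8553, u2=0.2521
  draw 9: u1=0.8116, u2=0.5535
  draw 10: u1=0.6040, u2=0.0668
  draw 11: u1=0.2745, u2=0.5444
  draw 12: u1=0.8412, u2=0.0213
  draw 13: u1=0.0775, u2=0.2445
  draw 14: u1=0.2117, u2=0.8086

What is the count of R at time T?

R at T = 1

t=0.000: B=9 A=5 R=2 C=8
Draw 1: a1=7.472, a2=1.920, a3=0.500, a0=9.892; τ=−ln(0.9577)/9.892=0.004 → t=0.004; u2·a0=0.7414·9.892=7.334 ≤ a1=7.472 → R1 fires; B=9 A=7 R=1 C=8
Draw 2: a1=3.736, a2=1.344, a3=0.700, a0=5.780; τ=−ln(0.3214)/5.780=0.196 → t=0.201; u2·a0=0.2862·5.780=1.654 ≤ a1=3.736 → R1 fires; B=9 A=9 R=0 C=8
Draw 3: a1=0.000, a2=0.000, a3=0.900, a0=0.900; τ=−ln(0.0918)/0.900=2.653 → t=2.854; u2·a0=0.2717·0.900=0.245; a1+a2=0.000 < 0.245 ≤ a1+…+a3=0.900 → R3 fires; B=9 A=9 R=2 C=8
Draw 4: a1=7.472, a2=3.456, a3=0.900, a0=11.828; τ=−ln(0.7776)/11.828=0.021 → t=2.876; u2·a0=0.1974·11.828=2.335 ≤ a1=7.472 → R1 fires; B=9 A=11 R=1 C=8
Draw 5: a1=3.736, a2=2.112, a3=1.100, a0=6.948; τ=−ln(0.4512)/6.948=0.115 → t=2.990; u2·a0=0.8904·6.948=6.186; a1+a2=5.848 < 6.186 ≤ a1+…+a3=6.948 → R3 fires; B=9 A=11 R=3 C=8
Draw 6: a1=11.208, a2=6.336, a3=1.100, a0=18.644; τ=−ln(0.2859)/18.644=0.067 → t=3.057; u2·a0=0.7298·18.644=13.606; a1=11.208 < 13.606 ≤ a1+a2=17.544 → R2 fires; B=9 A=12 R=2 C=10
Draw 7: a1=9.340, a2=4.608, a3=1.200, a0=15.148; τ=−ln(0.2165)/15.148=0.101 → t=3.158; u2·a0=0.6815·15.148=10.323; a1=9.340 < 10.323 ≤ a1+a2=13.948 → R2 fires; B=9 A=13 R=1 C=12
Draw 8: a1=5.604, a2=2.496, a3=1.300, a0=9.400; τ=−ln(0.8553)/9.400=0.017 → t=3.175; u2·a0=0.2521·9.400=2.370 ≤ a1=5.604 → R1 fires; B=9 A=15 R=0 C=12
Draw 9: a1=0.000, a2=0.000, a3=1.500, a0=1.500; τ=−ln(0.8116)/1.500=0.139 → t=3.314; u2·a0=0.5535·1.500=0.830; a1+a2=0.000 < 0.830 ≤ a1+…+a3=1.500 → R3 fires; B=9 A=15 R=2 C=12
Draw 10: a1=11.208, a2=5.760, a3=1.500, a0=18.468; τ=−ln(0.6040)/18.468=0.027 → t=3.341; u2·a0=0.0668·18.468=1.234 ≤ a1=11.208 → R1 fires; B=9 A=17 R=1 C=12
Draw 11: a1=5.604, a2=3.264, a3=1.700, a0=10.568; τ=−ln(0.2745)/10.568=0.122 → t=3.464; u2·a0=0.5444·10.568=5.753; a1=5.604 < 5.753 ≤ a1+a2=8.868 → R2 fires; B=9 A=18 R=0 C=14
Draw 12: a1=0.000, a2=0.000, a3=1.800, a0=1.800; τ=−ln(0.8412)/1.800=0.096 → t=3.560; u2·a0=0.0213·1.800=0.038; a1+a2=0.000 < 0.038 ≤ a1+…+a3=1.800 → R3 fires; B=9 A=18 R=2 C=14
Draw 13: a1=13.076, a2=6.912, a3=1.800, a0=21.788; τ=−ln(0.0775)/21.788=0.117 → t=3.677; u2·a0=0.2445·21.788=5.327 ≤ a1=13.076 → R1 fires; B=9 A=20 R=1 C=14
Draw 14: a1=6.538, a2=3.840, a3=2.000, a0=12.378; τ=−ln(0.2117)/12.378=0.125 → t=3.803 > T=3.72: stop.
Read off R at T=3.72: 1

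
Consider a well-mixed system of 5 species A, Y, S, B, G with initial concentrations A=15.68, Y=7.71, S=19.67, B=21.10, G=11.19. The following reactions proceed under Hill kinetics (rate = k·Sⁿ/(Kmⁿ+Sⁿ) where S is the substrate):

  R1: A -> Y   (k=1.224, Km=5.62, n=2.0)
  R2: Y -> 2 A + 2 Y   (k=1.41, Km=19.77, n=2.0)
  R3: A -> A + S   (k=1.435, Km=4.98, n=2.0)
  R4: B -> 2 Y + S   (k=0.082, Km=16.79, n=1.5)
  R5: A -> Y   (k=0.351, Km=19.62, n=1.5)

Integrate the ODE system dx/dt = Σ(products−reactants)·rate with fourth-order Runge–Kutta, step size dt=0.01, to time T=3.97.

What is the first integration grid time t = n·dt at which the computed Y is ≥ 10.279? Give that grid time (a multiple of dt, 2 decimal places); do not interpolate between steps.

Threshold first reached at t = 1.66

RK4 with dt=0.01: 397 steps to T=3.97. Trajectory (selected grid times):
t=0.00: A=15.68 Y=7.71 S=19.67 B=21.10 G=11.19
t=0.44: A=15.32 Y=8.38 S=20.26 B=21.08 G=11.19
t=0.88: A=14.98 Y=9.06 S=20.85 B=21.06 G=11.19
t=1.32: A=14.68 Y=9.75 S=21.44 B=21.04 G=11.19
t=1.65: A=14.47 Y=10.27 S=21.88 B=21.02 G=11.19
t=1.66: A=14.47 Y=10.29 S=21.90 B=21.02 G=11.19
t=1.76: A=14.41 Y=10.45 S=22.03 B=21.02 G=11.19
t=2.21: A=14.16 Y=11.17 S=22.63 B=20.99 G=11.19
t=2.65: A=13.95 Y=11.90 S=23.21 B=20.97 G=11.19
t=3.09: A=13.78 Y=12.63 S=23.79 B=20.95 G=11.19
t=3.53: A=13.64 Y=13.38 S=24.37 B=20.93 G=11.19
t=3.97: A=13.52 Y=14.14 S=24.94 B=20.91 G=11.19
Y(1.65)=10.271 < 10.279 but Y(1.66)=10.287 ≥ 10.279, so the first grid time is t=1.66.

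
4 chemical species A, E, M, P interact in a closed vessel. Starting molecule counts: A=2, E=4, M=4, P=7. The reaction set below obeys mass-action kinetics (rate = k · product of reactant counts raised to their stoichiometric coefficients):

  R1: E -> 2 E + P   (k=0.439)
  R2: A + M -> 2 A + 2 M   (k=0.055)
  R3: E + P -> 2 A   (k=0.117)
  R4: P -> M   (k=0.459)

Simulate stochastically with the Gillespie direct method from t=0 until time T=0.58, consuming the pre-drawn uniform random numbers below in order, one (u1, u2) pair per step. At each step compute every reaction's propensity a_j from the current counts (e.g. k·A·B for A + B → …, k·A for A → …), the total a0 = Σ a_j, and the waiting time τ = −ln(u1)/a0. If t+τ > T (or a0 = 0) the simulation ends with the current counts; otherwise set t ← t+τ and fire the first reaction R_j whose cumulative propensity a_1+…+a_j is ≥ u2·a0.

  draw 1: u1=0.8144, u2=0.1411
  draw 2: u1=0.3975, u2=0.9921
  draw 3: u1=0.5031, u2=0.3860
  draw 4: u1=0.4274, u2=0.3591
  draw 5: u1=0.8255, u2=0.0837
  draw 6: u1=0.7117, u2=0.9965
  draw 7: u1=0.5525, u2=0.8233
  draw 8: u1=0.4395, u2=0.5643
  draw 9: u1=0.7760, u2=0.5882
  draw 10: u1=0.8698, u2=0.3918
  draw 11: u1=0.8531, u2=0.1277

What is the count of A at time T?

t=0.000: A=2 E=4 M=4 P=7
Draw 1: a1=1.756, a2=0.440, a3=3.276, a4=3.213, a0=8.685; τ=−ln(0.8144)/8.685=0.024 → t=0.024; u2·a0=0.1411·8.685=1.225 ≤ a1=1.756 → R1 fires; A=2 E=5 M=4 P=8
Draw 2: a1=2.195, a2=0.440, a3=4.680, a4=3.672, a0=10.987; τ=−ln(0.3975)/10.987=0.084 → t=0.108; u2·a0=0.9921·10.987=10.900; a1+…+a3=7.315 < 10.900 ≤ a1+…+a4=10.987 → R4 fires; A=2 E=5 M=5 P=7
Draw 3: a1=2.195, a2=0.550, a3=4.095, a4=3.213, a0=10.053; τ=−ln(0.5031)/10.053=0.068 → t=0.176; u2·a0=0.3860·10.053=3.880; a1+a2=2.745 < 3.880 ≤ a1+…+a3=6.840 → R3 fires; A=4 E=4 M=5 P=6
Draw 4: a1=1.756, a2=1.100, a3=2.808, a4=2.754, a0=8.418; τ=−ln(0.4274)/8.418=0.101 → t=0.277; u2·a0=0.3591·8.418=3.023; a1+a2=2.856 < 3.023 ≤ a1+…+a3=5.664 → R3 fires; A=6 E=3 M=5 P=5
Draw 5: a1=1.317, a2=1.650, a3=1.755, a4=2.295, a0=7.017; τ=−ln(0.8255)/7.017=0.027 → t=0.304; u2·a0=0.0837·7.017=0.587 ≤ a1=1.317 → R1 fires; A=6 E=4 M=5 P=6
Draw 6: a1=1.756, a2=1.650, a3=2.808, a4=2.754, a0=8.968; τ=−ln(0.7117)/8.968=0.038 → t=0.342; u2·a0=0.9965·8.968=8.937; a1+…+a3=6.214 < 8.937 ≤ a1+…+a4=8.968 → R4 fires; A=6 E=4 M=6 P=5
Draw 7: a1=1.756, a2=1.980, a3=2.340, a4=2.295, a0=8.371; τ=−ln(0.5525)/8.371=0.071 → t=0.413; u2·a0=0.8233·8.371=6.892; a1+…+a3=6.076 < 6.892 ≤ a1+…+a4=8.371 → R4 fires; A=6 E=4 M=7 P=4
Draw 8: a1=1.756, a2=2.310, a3=1.872, a4=1.836, a0=7.774; τ=−ln(0.4395)/7.774=0.106 → t=0.519; u2·a0=0.5643·7.774=4.387; a1+a2=4.066 < 4.387 ≤ a1+…+a3=5.938 → R3 fires; A=8 E=3 M=7 P=3
Draw 9: a1=1.317, a2=3.080, a3=1.053, a4=1.377, a0=6.827; τ=−ln(0.7760)/6.827=0.037 → t=0.556; u2·a0=0.5882·6.827=4.016; a1=1.317 < 4.016 ≤ a1+a2=4.397 → R2 fires; A=9 E=3 M=8 P=3
Draw 10: a1=1.317, a2=3.960, a3=1.053, a4=1.377, a0=7.707; τ=−ln(0.8698)/7.707=0.018 → t=0.574; u2·a0=0.3918·7.707=3.020; a1=1.317 < 3.020 ≤ a1+a2=5.277 → R2 fires; A=10 E=3 M=9 P=3
Draw 11: a1=1.317, a2=4.950, a3=1.053, a4=1.377, a0=8.697; τ=−ln(0.8531)/8.697=0.018 → t=0.592 > T=0.58: stop.
Read off A at T=0.58: 10

A at T = 10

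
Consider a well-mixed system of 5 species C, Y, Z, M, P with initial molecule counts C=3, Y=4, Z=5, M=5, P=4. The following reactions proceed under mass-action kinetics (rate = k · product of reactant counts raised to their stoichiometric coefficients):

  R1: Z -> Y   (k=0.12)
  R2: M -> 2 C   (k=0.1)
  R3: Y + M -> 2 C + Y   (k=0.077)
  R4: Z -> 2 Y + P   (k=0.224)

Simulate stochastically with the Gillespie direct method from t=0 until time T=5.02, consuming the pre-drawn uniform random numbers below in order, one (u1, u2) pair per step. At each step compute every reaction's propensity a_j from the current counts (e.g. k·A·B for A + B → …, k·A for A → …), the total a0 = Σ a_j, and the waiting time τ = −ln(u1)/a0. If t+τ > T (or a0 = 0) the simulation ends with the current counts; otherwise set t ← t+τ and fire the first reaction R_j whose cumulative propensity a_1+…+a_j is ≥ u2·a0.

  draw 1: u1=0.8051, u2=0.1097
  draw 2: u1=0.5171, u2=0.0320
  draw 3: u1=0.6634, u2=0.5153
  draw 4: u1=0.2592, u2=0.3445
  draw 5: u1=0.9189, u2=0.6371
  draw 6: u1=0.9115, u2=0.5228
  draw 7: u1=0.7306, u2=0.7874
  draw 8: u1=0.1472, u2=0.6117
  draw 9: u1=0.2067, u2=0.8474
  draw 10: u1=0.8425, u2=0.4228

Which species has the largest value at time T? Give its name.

Dominant species at T: C

t=0.000: C=3 Y=4 Z=5 M=5 P=4
Draw 1: a1=0.600, a2=0.500, a3=1.540, a4=1.120, a0=3.760; τ=−ln(0.8051)/3.760=0.058 → t=0.058; u2·a0=0.1097·3.760=0.412 ≤ a1=0.600 → R1 fires; C=3 Y=5 Z=4 M=5 P=4
Draw 2: a1=0.480, a2=0.500, a3=1.925, a4=0.896, a0=3.801; τ=−ln(0.5171)/3.801=0.174 → t=0.231; u2·a0=0.0320·3.801=0.122 ≤ a1=0.480 → R1 fires; C=3 Y=6 Z=3 M=5 P=4
Draw 3: a1=0.360, a2=0.500, a3=2.310, a4=0.672, a0=3.842; τ=−ln(0.6634)/3.842=0.107 → t=0.338; u2·a0=0.5153·3.842=1.980; a1+a2=0.860 < 1.980 ≤ a1+…+a3=3.170 → R3 fires; C=5 Y=6 Z=3 M=4 P=4
Draw 4: a1=0.360, a2=0.400, a3=1.848, a4=0.672, a0=3.280; τ=−ln(0.2592)/3.280=0.412 → t=0.750; u2·a0=0.3445·3.280=1.130; a1+a2=0.760 < 1.130 ≤ a1+…+a3=2.608 → R3 fires; C=7 Y=6 Z=3 M=3 P=4
Draw 5: a1=0.360, a2=0.300, a3=1.386, a4=0.672, a0=2.718; τ=−ln(0.9189)/2.718=0.031 → t=0.781; u2·a0=0.6371·2.718=1.732; a1+a2=0.660 < 1.732 ≤ a1+…+a3=2.046 → R3 fires; C=9 Y=6 Z=3 M=2 P=4
Draw 6: a1=0.360, a2=0.200, a3=0.924, a4=0.672, a0=2.156; τ=−ln(0.9115)/2.156=0.043 → t=0.824; u2·a0=0.5228·2.156=1.127; a1+a2=0.560 < 1.127 ≤ a1+…+a3=1.484 → R3 fires; C=11 Y=6 Z=3 M=1 P=4
Draw 7: a1=0.360, a2=0.100, a3=0.462, a4=0.672, a0=1.594; τ=−ln(0.7306)/1.594=0.197 → t=1.021; u2·a0=0.7874·1.594=1.255; a1+…+a3=0.922 < 1.255 ≤ a1+…+a4=1.594 → R4 fires; C=11 Y=8 Z=2 M=1 P=5
Draw 8: a1=0.240, a2=0.100, a3=0.616, a4=0.448, a0=1.404; τ=−ln(0.1472)/1.404=1.365 → t=2.385; u2·a0=0.6117·1.404=0.859; a1+a2=0.340 < 0.859 ≤ a1+…+a3=0.956 → R3 fires; C=13 Y=8 Z=2 M=0 P=5
Draw 9: a1=0.240, a2=0.000, a3=0.000, a4=0.448, a0=0.688; τ=−ln(0.2067)/0.688=2.291 → t=4.677; u2·a0=0.8474·0.688=0.583; a1+…+a3=0.240 < 0.583 ≤ a1+…+a4=0.688 → R4 fires; C=13 Y=10 Z=1 M=0 P=6
Draw 10: a1=0.120, a2=0.000, a3=0.000, a4=0.224, a0=0.344; τ=−ln(0.8425)/0.344=0.498 → t=5.175 > T=5.02: stop.
At T=5.02: C=13 Y=10 Z=1 M=0 P=6; the largest is C.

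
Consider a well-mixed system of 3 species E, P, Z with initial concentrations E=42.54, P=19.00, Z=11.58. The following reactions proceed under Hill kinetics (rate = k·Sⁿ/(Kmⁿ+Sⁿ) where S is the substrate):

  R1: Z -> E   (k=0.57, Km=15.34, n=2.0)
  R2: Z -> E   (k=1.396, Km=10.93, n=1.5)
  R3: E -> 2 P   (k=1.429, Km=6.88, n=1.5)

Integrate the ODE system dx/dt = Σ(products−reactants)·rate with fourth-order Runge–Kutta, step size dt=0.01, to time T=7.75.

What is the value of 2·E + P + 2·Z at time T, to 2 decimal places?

Value at T = 127.24

Check how each reaction changes W = 2·E + P + 2·Z (weight of products minus weight of reactants):
R1: Z -> E: (2·1) − (2·1) = 2 − 2 = 0
R2: Z -> E: (2·1) − (2·1) = 2 − 2 = 0
R3: E -> 2 P: (1·2) − (2·1) = 2 − 2 = 0
Every reaction leaves W unchanged, so W is conserved and no simulation is needed: W(T) = W(0) = 2·42.54 + 19.00 + 2·11.58 = 127.24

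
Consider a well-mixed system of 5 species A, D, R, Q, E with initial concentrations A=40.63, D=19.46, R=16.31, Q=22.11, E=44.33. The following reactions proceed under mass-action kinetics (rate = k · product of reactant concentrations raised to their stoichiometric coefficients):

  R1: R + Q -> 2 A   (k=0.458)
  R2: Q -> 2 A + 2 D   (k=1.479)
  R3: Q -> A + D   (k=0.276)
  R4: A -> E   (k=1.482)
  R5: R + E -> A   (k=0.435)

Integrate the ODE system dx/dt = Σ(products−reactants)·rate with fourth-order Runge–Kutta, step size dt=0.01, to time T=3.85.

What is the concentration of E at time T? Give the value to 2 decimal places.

RK4 with dt=0.01: 385 steps to T=3.85. Trajectory (selected grid times):
t=0.00: A=40.63 D=19.46 R=16.31 Q=22.11 E=44.33
t=0.43: A=45.37 D=36.33 R=0.00 Q=7.84 E=66.70
t=0.86: A=29.42 D=43.98 R=0.00 Q=3.68 E=90.30
t=1.28: A=18.33 D=47.52 R=0.00 Q=1.76 E=104.93
t=1.71: A=10.91 D=49.24 R=0.00 Q=0.83 E=114.07
t=2.14: A=6.35 D=50.05 R=0.00 Q=0.39 E=119.44
t=2.57: A=3.63 D=50.43 R=0.00 Q=0.18 E=122.55
t=2.99: A=2.07 D=50.61 R=0.00 Q=0.09 E=124.27
t=3.42: A=1.16 D=50.69 R=0.00 Q=0.04 E=125.28
t=3.85: A=0.64 D=50.73 R=0.00 Q=0.02 E=125.83
Read off E at T=3.85: 125.83

E at T = 125.83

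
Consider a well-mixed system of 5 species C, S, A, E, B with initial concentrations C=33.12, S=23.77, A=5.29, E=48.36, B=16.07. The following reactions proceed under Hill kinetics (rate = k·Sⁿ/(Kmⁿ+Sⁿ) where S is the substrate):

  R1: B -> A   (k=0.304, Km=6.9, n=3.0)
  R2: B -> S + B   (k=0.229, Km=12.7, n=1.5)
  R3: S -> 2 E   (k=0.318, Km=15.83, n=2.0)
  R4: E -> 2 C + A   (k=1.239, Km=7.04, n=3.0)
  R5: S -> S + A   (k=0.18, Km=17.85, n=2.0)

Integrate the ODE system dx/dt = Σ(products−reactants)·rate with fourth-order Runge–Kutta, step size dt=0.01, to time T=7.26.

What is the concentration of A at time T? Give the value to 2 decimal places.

A at T = 17.09

RK4 with dt=0.01: 726 steps to T=7.26. Trajectory (selected grid times):
t=0.00: C=33.12 S=23.77 A=5.29 E=48.36 B=16.07
t=0.81: C=35.12 S=23.70 A=6.61 E=47.72 B=15.84
t=1.61: C=37.10 S=23.63 A=7.92 E=47.08 B=15.62
t=2.42: C=39.10 S=23.56 A=9.23 E=46.43 B=15.39
t=3.23: C=41.10 S=23.49 A=10.55 E=45.79 B=15.17
t=4.03: C=43.07 S=23.42 A=11.85 E=45.15 B=14.94
t=4.84: C=45.07 S=23.34 A=13.17 E=44.50 B=14.72
t=5.65: C=47.07 S=23.27 A=14.48 E=43.86 B=14.50
t=6.45: C=49.04 S=23.20 A=15.78 E=43.22 B=14.28
t=7.26: C=51.04 S=23.12 A=17.09 E=42.57 B=14.06
Read off A at T=7.26: 17.09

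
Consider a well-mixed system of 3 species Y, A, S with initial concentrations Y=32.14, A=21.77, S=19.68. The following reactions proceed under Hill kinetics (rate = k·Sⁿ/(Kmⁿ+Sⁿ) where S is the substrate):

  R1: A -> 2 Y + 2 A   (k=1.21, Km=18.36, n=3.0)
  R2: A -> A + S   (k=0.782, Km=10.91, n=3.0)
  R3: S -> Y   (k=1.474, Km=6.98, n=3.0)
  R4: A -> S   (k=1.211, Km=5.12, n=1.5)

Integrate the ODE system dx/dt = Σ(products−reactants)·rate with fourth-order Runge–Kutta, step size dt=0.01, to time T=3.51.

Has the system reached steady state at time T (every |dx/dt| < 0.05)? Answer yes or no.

Steady state at T: no

RK4 with dt=0.01: 351 steps to T=3.51. Trajectory (selected grid times):
t=0.00: Y=32.14 A=21.77 S=19.68
t=0.39: Y=33.28 A=21.64 S=19.82
t=0.78: Y=34.41 A=21.51 S=19.97
t=1.17: Y=35.54 A=21.38 S=20.11
t=1.56: Y=36.67 A=21.24 S=20.25
t=1.95: Y=37.80 A=21.10 S=20.38
t=2.34: Y=38.92 A=20.97 S=20.52
t=2.73: Y=40.03 A=20.83 S=20.66
t=3.12: Y=41.14 A=20.68 S=20.79
t=3.51: Y=42.25 A=20.54 S=20.92
Rates at T: R1=0.7059, R2=0.6801, R3=1.4212, R4=1.0770
dx/dt at T (Σ net stoichiometry × rate): Y=+2.8330, A=-0.3711, S=+0.3359
Largest |dx/dt| is |+2.8330| (Y) ≥ 0.05 → not steady.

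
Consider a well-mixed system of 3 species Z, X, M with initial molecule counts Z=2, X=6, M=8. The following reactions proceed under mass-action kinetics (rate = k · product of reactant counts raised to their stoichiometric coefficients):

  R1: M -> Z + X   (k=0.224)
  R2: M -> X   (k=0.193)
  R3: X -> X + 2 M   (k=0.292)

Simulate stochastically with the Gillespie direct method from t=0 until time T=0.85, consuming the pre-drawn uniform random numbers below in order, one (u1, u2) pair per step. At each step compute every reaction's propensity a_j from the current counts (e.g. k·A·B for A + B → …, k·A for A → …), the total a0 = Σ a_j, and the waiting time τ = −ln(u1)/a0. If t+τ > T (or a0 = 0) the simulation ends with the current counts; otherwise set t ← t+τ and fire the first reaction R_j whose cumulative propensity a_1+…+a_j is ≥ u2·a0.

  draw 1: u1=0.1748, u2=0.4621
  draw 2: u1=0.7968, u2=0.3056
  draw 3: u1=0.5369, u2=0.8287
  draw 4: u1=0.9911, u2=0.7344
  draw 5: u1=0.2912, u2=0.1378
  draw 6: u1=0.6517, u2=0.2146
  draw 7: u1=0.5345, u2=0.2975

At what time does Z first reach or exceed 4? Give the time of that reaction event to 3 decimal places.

t=0.000: Z=2 X=6 M=8
Draw 1: a1=1.792, a2=1.544, a3=1.752, a0=5.088; τ=−ln(0.1748)/5.088=0.343 → t=0.343; u2·a0=0.4621·5.088=2.351; a1=1.792 < 2.351 ≤ a1+a2=3.336 → R2 fires; Z=2 X=7 M=7
Draw 2: a1=1.568, a2=1.351, a3=2.044, a0=4.963; τ=−ln(0.7968)/4.963=0.046 → t=0.389; u2·a0=0.3056·4.963=1.517 ≤ a1=1.568 → R1 fires; Z=3 X=8 M=6
Draw 3: a1=1.344, a2=1.158, a3=2.336, a0=4.838; τ=−ln(0.5369)/4.838=0.129 → t=0.517; u2·a0=0.8287·4.838=4.009; a1+a2=2.502 < 4.009 ≤ a1+…+a3=4.838 → R3 fires; Z=3 X=8 M=8
Draw 4: a1=1.792, a2=1.544, a3=2.336, a0=5.672; τ=−ln(0.9911)/5.672=0.002 → t=0.519; u2·a0=0.7344·5.672=4.166; a1+a2=3.336 < 4.166 ≤ a1+…+a3=5.672 → R3 fires; Z=3 X=8 M=10
Draw 5: a1=2.240, a2=1.930, a3=2.336, a0=6.506; τ=−ln(0.2912)/6.506=0.190 → t=0.708; u2·a0=0.1378·6.506=0.897 ≤ a1=2.240 → R1 fires; Z=4 X=9 M=9
Draw 6: a1=2.016, a2=1.737, a3=2.628, a0=6.381; τ=−ln(0.6517)/6.381=0.067 → t=0.775; u2·a0=0.2146·6.381=1.369 ≤ a1=2.016 → R1 fires; Z=5 X=10 M=8
Draw 7: a1=1.792, a2=1.544, a3=2.920, a0=6.256; τ=−ln(0.5345)/6.256=0.100 → t=0.876 > T=0.85: stop.
Z first becomes ≥ 4 when it reaches 4 at the event at t=0.708.

Threshold first reached at t = 0.708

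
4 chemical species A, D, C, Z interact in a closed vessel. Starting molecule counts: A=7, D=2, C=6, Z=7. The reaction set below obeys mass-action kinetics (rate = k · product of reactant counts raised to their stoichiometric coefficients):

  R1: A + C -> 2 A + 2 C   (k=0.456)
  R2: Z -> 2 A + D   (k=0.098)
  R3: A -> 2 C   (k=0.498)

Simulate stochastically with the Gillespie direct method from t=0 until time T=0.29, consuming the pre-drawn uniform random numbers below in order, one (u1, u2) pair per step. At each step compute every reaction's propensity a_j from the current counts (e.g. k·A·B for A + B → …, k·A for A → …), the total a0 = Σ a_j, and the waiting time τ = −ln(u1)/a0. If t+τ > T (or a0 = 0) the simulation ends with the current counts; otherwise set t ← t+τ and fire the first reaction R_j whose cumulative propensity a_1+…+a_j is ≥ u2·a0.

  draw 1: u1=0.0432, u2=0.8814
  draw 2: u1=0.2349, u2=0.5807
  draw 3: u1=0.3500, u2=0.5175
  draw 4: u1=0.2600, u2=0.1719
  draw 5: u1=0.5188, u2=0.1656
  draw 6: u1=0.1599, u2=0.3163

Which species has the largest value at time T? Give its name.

Dominant species at T: C

t=0.000: A=7 D=2 C=6 Z=7
Draw 1: a1=19.152, a2=0.686, a3=3.486, a0=23.324; τ=−ln(0.0432)/23.324=0.135 → t=0.135; u2·a0=0.8814·23.324=20.558; a1+a2=19.838 < 20.558 ≤ a1+…+a3=23.324 → R3 fires; A=6 D=2 C=8 Z=7
Draw 2: a1=21.888, a2=0.686, a3=2.988, a0=25.562; τ=−ln(0.2349)/25.562=0.057 → t=0.191; u2·a0=0.5807·25.562=14.844 ≤ a1=21.888 → R1 fires; A=7 D=2 C=9 Z=7
Draw 3: a1=28.728, a2=0.686, a3=3.486, a0=32.900; τ=−ln(0.3500)/32.900=0.032 → t=0.223; u2·a0=0.5175·32.900=17.026 ≤ a1=28.728 → R1 fires; A=8 D=2 C=10 Z=7
Draw 4: a1=36.480, a2=0.686, a3=3.984, a0=41.150; τ=−ln(0.2600)/41.150=0.033 → t=0.256; u2·a0=0.1719·41.150=7.074 ≤ a1=36.480 → R1 fires; A=9 D=2 C=11 Z=7
Draw 5: a1=45.144, a2=0.686, a3=4.482, a0=50.312; τ=−ln(0.5188)/50.312=0.013 → t=0.269; u2·a0=0.1656·50.312=8.332 ≤ a1=45.144 → R1 fires; A=10 D=2 C=12 Z=7
Draw 6: a1=54.720, a2=0.686, a3=4.980, a0=60.386; τ=−ln(0.1599)/60.386=0.030 → t=0.299 > T=0.29: stop.
At T=0.29: A=10 D=2 C=12 Z=7; the largest is C.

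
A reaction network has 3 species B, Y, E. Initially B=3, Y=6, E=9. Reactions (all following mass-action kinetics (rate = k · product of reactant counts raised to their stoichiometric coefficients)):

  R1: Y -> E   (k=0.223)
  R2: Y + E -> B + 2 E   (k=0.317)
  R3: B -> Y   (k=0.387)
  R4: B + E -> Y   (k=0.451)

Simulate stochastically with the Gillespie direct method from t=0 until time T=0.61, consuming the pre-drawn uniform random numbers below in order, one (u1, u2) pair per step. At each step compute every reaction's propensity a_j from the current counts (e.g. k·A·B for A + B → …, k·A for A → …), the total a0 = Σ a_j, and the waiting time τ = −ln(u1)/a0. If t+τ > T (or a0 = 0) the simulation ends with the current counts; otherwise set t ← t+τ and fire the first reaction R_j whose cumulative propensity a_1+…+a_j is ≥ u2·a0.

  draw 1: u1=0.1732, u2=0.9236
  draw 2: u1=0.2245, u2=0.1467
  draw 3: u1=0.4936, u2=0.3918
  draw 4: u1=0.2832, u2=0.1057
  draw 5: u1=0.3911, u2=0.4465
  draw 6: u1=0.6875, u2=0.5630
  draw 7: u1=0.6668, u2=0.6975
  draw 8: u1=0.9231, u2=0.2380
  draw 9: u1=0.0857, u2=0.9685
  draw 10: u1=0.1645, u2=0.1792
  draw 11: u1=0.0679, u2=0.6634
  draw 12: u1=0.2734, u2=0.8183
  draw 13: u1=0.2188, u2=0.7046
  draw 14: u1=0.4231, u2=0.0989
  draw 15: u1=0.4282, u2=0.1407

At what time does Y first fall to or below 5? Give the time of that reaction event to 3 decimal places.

t=0.000: B=3 Y=6 E=9
Draw 1: a1=1.338, a2=17.118, a3=1.161, a4=12.177, a0=31.794; τ=−ln(0.1732)/31.794=0.055 → t=0.055; u2·a0=0.9236·31.794=29.365; a1+…+a3=19.617 < 29.365 ≤ a1+…+a4=31.794 → R4 fires; B=2 Y=7 E=8
Draw 2: a1=1.561, a2=17.752, a3=0.774, a4=7.216, a0=27.303; τ=−ln(0.2245)/27.303=0.055 → t=0.110; u2·a0=0.1467·27.303=4.005; a1=1.561 < 4.005 ≤ a1+a2=19.313 → R2 fires; B=3 Y=6 E=9
Draw 3: a1=1.338, a2=17.118, a3=1.161, a4=12.177, a0=31.794; τ=−ln(0.4936)/31.794=0.022 → t=0.132; u2·a0=0.3918·31.794=12.457; a1=1.338 < 12.457 ≤ a1+a2=18.456 → R2 fires; B=4 Y=5 E=10
Draw 4: a1=1.115, a2=15.850, a3=1.548, a4=18.040, a0=36.553; τ=−ln(0.2832)/36.553=0.035 → t=0.167; u2·a0=0.1057·36.553=3.864; a1=1.115 < 3.864 ≤ a1+a2=16.965 → R2 fires; B=5 Y=4 E=11
Draw 5: a1=0.892, a2=13.948, a3=1.935, a4=24.805, a0=41.580; τ=−ln(0.3911)/41.580=0.023 → t=0.189; u2·a0=0.4465·41.580=18.565; a1+…+a3=16.775 < 18.565 ≤ a1+…+a4=41.580 → R4 fires; B=4 Y=5 E=10
Draw 6: a1=1.115, a2=15.850, a3=1.548, a4=18.040, a0=36.553; τ=−ln(0.6875)/36.553=0.010 → t=0.199; u2·a0=0.5630·36.553=20.579; a1+…+a3=18.513 < 20.579 ≤ a1+…+a4=36.553 → R4 fires; B=3 Y=6 E=9
Draw 7: a1=1.338, a2=17.118, a3=1.161, a4=12.177, a0=31.794; τ=−ln(0.6668)/31.794=0.013 → t=0.212; u2·a0=0.6975·31.794=22.176; a1+…+a3=19.617 < 22.176 ≤ a1+…+a4=31.794 → R4 fires; B=2 Y=7 E=8
Draw 8: a1=1.561, a2=17.752, a3=0.774, a4=7.216, a0=27.303; τ=−ln(0.9231)/27.303=0.003 → t=0.215; u2·a0=0.2380·27.303=6.498; a1=1.561 < 6.498 ≤ a1+a2=19.313 → R2 fires; B=3 Y=6 E=9
Draw 9: a1=1.338, a2=17.118, a3=1.161, a4=12.177, a0=31.794; τ=−ln(0.0857)/31.794=0.077 → t=0.292; u2·a0=0.9685·31.794=30.792; a1+…+a3=19.617 < 30.792 ≤ a1+…+a4=31.794 → R4 fires; B=2 Y=7 E=8
Draw 10: a1=1.561, a2=17.752, a3=0.774, a4=7.216, a0=27.303; τ=−ln(0.1645)/27.303=0.066 → t=0.358; u2·a0=0.1792·27.303=4.893; a1=1.561 < 4.893 ≤ a1+a2=19.313 → R2 fires; B=3 Y=6 E=9
Draw 11: a1=1.338, a2=17.118, a3=1.161, a4=12.177, a0=31.794; τ=−ln(0.0679)/31.794=0.085 → t=0.443; u2·a0=0.6634·31.794=21.092; a1+…+a3=19.617 < 21.092 ≤ a1+…+a4=31.794 → R4 fires; B=2 Y=7 E=8
Draw 12: a1=1.561, a2=17.752, a3=0.774, a4=7.216, a0=27.303; τ=−ln(0.2734)/27.303=0.047 → t=0.491; u2·a0=0.8183·27.303=22.342; a1+…+a3=20.087 < 22.342 ≤ a1+…+a4=27.303 → R4 fires; B=1 Y=8 E=7
Draw 13: a1=1.784, a2=17.752, a3=0.387, a4=3.157, a0=23.080; τ=−ln(0.2188)/23.080=0.066 → t=0.556; u2·a0=0.7046·23.080=16.262; a1=1.784 < 16.262 ≤ a1+a2=19.536 → R2 fires; B=2 Y=7 E=8
Draw 14: a1=1.561, a2=17.752, a3=0.774, a4=7.216, a0=27.303; τ=−ln(0.4231)/27.303=0.032 → t=0.588; u2·a0=0.0989·27.303=2.700; a1=1.561 < 2.700 ≤ a1+a2=19.313 → R2 fires; B=3 Y=6 E=9
Draw 15: a1=1.338, a2=17.118, a3=1.161, a4=12.177, a0=31.794; τ=−ln(0.4282)/31.794=0.027 → t=0.615 > T=0.61: stop.
Y first becomes ≤ 5 when it reaches 5 at the event at t=0.132.

Threshold first reached at t = 0.132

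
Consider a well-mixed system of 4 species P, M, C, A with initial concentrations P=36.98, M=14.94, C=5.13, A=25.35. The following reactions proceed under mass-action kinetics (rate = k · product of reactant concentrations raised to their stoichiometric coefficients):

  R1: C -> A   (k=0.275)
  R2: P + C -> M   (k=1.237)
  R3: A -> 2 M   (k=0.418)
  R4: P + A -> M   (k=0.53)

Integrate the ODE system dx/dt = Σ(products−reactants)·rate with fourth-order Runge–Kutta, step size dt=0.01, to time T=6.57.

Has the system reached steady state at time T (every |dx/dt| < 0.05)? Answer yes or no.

RK4 with dt=0.01: 657 steps to T=6.57. Trajectory (selected grid times):
t=0.00: P=36.98 M=14.94 C=5.13 A=25.35
t=0.73: P=7.82 M=46.22 C=0.00 A=0.26
t=1.46: P=7.60 M=46.50 C=0.00 A=0.01
t=2.19: P=7.59 M=46.51 C=0.00 A=0.00
t=2.92: P=7.59 M=46.51 C=0.00 A=0.00
t=3.65: P=7.59 M=46.51 C=0.00 A=0.00
t=4.38: P=7.59 M=46.51 C=0.00 A=0.00
t=5.11: P=7.59 M=46.51 C=0.00 A=0.00
t=5.84: P=7.59 M=46.51 C=0.00 A=0.00
t=6.57: P=7.59 M=46.51 C=0.00 A=0.00
Rates at T: R1=0.0000, R2=0.0000, R3=0.0000, R4=0.0000
dx/dt at T (Σ net stoichiometry × rate): P=-0.0000, M=+0.0000, C=-0.0000, A=-0.0000
Largest |dx/dt| is |+0.0000| (M) < 0.05 → steady.

Steady state at T: yes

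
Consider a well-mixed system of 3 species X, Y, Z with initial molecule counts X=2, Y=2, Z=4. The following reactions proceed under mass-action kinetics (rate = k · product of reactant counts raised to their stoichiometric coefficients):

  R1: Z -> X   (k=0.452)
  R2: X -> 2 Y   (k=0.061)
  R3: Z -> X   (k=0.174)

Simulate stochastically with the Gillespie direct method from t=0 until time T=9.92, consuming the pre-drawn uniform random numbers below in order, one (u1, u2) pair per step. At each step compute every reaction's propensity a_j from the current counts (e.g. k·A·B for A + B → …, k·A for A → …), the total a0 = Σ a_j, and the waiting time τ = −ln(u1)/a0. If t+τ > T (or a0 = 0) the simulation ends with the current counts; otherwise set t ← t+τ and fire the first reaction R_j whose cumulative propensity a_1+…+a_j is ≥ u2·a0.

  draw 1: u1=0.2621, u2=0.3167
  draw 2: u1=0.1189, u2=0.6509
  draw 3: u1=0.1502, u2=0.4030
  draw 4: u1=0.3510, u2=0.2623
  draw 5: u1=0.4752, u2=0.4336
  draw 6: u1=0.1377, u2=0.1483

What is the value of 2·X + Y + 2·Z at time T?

Check how each reaction changes W = 2·X + Y + 2·Z (weight of products minus weight of reactants):
R1: Z -> X: (2·1) − (2·1) = 2 − 2 = 0
R2: X -> 2 Y: (1·2) − (2·1) = 2 − 2 = 0
R3: Z -> X: (2·1) − (2·1) = 2 − 2 = 0
Every reaction leaves W unchanged, so W is conserved and no simulation is needed: W(T) = W(0) = 2·2 + 2 + 2·4 = 14

Value at T = 14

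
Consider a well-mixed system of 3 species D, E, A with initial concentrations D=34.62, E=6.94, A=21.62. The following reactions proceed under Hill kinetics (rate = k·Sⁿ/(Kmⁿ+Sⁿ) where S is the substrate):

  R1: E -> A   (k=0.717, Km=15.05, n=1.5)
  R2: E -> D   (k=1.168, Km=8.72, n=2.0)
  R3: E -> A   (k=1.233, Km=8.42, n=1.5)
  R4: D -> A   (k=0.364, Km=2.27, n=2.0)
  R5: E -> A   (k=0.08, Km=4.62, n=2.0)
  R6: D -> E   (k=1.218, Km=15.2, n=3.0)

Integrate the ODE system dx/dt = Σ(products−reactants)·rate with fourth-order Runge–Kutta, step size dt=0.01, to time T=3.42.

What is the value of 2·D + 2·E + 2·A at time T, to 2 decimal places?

Check how each reaction changes W = 2·D + 2·E + 2·A (weight of products minus weight of reactants):
R1: E -> A: (2·1) − (2·1) = 2 − 2 = 0
R2: E -> D: (2·1) − (2·1) = 2 − 2 = 0
R3: E -> A: (2·1) − (2·1) = 2 − 2 = 0
R4: D -> A: (2·1) − (2·1) = 2 − 2 = 0
R5: E -> A: (2·1) − (2·1) = 2 − 2 = 0
R6: D -> E: (2·1) − (2·1) = 2 − 2 = 0
Every reaction leaves W unchanged, so W is conserved and no simulation is needed: W(T) = W(0) = 2·34.62 + 2·6.94 + 2·21.62 = 126.36

Value at T = 126.36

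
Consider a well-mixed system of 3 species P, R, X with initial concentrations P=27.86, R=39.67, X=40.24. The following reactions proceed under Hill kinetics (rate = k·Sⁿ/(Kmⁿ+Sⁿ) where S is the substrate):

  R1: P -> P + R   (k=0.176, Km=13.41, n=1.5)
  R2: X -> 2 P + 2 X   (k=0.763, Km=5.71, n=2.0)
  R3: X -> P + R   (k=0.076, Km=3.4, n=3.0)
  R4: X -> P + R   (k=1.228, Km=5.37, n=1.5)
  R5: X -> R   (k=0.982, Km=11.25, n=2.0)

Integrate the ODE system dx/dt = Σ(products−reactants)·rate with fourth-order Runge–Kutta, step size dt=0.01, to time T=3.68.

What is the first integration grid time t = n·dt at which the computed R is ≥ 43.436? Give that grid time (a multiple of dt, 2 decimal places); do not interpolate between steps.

Threshold first reached at t = 1.65

RK4 with dt=0.01: 368 steps to T=3.68. Trajectory (selected grid times):
t=0.00: P=27.86 R=39.67 X=40.24
t=0.41: P=28.98 R=40.61 X=39.66
t=0.82: P=30.11 R=41.55 X=39.09
t=1.23: P=31.23 R=42.48 X=38.51
t=1.64: P=32.35 R=43.42 X=37.94
t=1.65: P=32.38 R=43.44 X=37.92
t=2.04: P=33.44 R=44.33 X=37.38
t=2.45: P=34.56 R=45.27 X=36.81
t=2.86: P=35.68 R=46.20 X=36.24
t=3.27: P=36.80 R=47.13 X=35.67
t=3.68: P=37.92 R=48.07 X=35.10
R(1.64)=43.420 < 43.436 but R(1.65)=43.443 ≥ 43.436, so the first grid time is t=1.65.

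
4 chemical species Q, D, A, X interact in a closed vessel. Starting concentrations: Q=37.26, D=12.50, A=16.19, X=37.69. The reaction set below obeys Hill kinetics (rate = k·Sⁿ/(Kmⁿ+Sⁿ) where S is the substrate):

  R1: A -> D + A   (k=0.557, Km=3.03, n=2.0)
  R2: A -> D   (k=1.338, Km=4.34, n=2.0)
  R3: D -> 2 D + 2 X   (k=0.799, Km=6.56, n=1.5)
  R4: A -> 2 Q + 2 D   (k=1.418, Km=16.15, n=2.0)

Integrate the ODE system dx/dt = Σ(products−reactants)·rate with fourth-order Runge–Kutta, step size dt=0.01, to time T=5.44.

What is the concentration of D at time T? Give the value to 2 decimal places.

D at T = 30.36

RK4 with dt=0.01: 544 steps to T=5.44. Trajectory (selected grid times):
t=0.00: Q=37.26 D=12.50 A=16.19 X=37.69
t=0.60: Q=38.08 D=14.75 A=15.03 X=38.41
t=1.21: Q=38.85 D=16.98 A=13.90 X=39.18
t=1.81: Q=39.54 D=19.10 A=12.83 X=39.96
t=2.42: Q=40.18 D=21.20 A=11.79 X=40.79
t=3.02: Q=40.74 D=23.18 A=10.81 X=41.61
t=3.63: Q=41.24 D=25.12 A=9.86 X=42.47
t=4.23: Q=41.67 D=26.94 A=8.98 X=43.32
t=4.84: Q=42.05 D=28.71 A=8.15 X=44.19
t=5.44: Q=42.37 D=30.36 A=7.37 X=45.06
Read off D at T=5.44: 30.36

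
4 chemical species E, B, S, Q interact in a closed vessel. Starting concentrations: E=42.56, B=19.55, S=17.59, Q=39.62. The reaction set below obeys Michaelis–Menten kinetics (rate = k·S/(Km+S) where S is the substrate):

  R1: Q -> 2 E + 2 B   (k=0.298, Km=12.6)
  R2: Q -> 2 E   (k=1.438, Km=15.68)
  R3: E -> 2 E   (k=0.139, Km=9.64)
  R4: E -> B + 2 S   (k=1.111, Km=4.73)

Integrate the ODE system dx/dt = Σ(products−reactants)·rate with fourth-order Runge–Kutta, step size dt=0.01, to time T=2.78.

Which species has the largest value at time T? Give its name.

Dominant species at T: E

RK4 with dt=0.01: 278 steps to T=2.78. Trajectory (selected grid times):
t=0.00: E=42.56 B=19.55 S=17.59 Q=39.62
t=0.31: E=43.06 B=20.00 S=18.21 Q=39.23
t=0.62: E=43.56 B=20.45 S=18.83 Q=38.84
t=0.93: E=44.06 B=20.90 S=19.45 Q=38.46
t=1.24: E=44.56 B=21.35 S=20.08 Q=38.07
t=1.54: E=45.03 B=21.79 S=20.68 Q=37.70
t=1.85: E=45.53 B=22.24 S=21.30 Q=37.31
t=2.16: E=46.01 B=22.69 S=21.93 Q=36.93
t=2.47: E=46.50 B=23.14 S=22.55 Q=36.55
t=2.78: E=46.98 B=23.59 S=23.18 Q=36.17
At T=2.78: E=46.98 B=23.59 S=23.18 Q=36.17; the largest is E.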